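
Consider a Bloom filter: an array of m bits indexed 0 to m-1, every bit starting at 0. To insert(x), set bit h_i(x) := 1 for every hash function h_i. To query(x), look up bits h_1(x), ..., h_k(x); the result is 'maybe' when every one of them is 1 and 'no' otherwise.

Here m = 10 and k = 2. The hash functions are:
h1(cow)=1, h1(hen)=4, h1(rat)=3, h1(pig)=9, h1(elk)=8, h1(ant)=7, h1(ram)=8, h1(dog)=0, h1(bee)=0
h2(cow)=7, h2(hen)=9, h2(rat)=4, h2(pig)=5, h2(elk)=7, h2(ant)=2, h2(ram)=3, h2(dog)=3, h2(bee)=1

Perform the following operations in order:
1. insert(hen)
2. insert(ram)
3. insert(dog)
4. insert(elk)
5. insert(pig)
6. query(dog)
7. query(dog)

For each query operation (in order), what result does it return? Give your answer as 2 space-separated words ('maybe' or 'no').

Answer: maybe maybe

Derivation:
Start: bits=0000000000
Op 1: insert hen -> sets bits 4 9 -> bits=0000100001
Op 2: insert ram -> sets bits 3 8 -> bits=0001100011
Op 3: insert dog -> sets bits 0 3 -> bits=1001100011
Op 4: insert elk -> sets bits 7 8 -> bits=1001100111
Op 5: insert pig -> sets bits 5 9 -> bits=1001110111
Op 6: query dog -> checks bit0=1, bit3=1 (all 1) -> maybe
Op 7: query dog -> checks bit0=1, bit3=1 (all 1) -> maybe
Query results in order: maybe maybe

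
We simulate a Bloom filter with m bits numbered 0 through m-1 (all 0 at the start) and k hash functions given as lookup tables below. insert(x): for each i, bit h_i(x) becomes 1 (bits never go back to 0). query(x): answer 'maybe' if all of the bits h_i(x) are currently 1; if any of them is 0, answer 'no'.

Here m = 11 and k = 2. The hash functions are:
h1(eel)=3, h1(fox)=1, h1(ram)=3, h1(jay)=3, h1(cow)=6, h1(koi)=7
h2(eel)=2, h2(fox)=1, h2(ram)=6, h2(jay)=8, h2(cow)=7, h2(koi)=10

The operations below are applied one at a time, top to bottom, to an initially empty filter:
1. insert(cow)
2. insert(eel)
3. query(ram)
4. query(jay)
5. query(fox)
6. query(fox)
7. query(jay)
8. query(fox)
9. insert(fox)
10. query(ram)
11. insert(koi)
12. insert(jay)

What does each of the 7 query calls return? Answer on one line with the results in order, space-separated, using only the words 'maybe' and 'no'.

Start: bits=00000000000
Op 1: insert cow -> sets bits 6 7 -> bits=00000011000
Op 2: insert eel -> sets bits 2 3 -> bits=00110011000
Op 3: query ram -> checks bit3=1, bit6=1 (all 1) -> maybe
Op 4: query jay -> checks bit3=1, bit8=0 (has a 0) -> no
Op 5: query fox -> checks bit1=0 (has a 0) -> no
Op 6: query fox -> checks bit1=0 (has a 0) -> no
Op 7: query jay -> checks bit3=1, bit8=0 (has a 0) -> no
Op 8: query fox -> checks bit1=0 (has a 0) -> no
Op 9: insert fox -> sets bits 1 -> bits=01110011000
Op 10: query ram -> checks bit3=1, bit6=1 (all 1) -> maybe
Op 11: insert koi -> sets bits 7 10 -> bits=01110011001
Op 12: insert jay -> sets bits 3 8 -> bits=01110011101
Query results in order: maybe no no no no no maybe

Answer: maybe no no no no no maybe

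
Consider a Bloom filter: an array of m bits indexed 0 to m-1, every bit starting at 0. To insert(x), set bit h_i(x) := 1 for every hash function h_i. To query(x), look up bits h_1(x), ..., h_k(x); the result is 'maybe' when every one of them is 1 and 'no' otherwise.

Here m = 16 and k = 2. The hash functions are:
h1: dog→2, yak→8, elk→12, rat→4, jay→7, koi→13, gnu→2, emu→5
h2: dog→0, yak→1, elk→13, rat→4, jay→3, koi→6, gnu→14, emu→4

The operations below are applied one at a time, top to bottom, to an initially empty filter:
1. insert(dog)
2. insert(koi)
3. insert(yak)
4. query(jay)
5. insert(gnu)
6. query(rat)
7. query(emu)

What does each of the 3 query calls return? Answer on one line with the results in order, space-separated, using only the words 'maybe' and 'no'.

Start: bits=0000000000000000
Op 1: insert dog -> sets bits 0 2 -> bits=1010000000000000
Op 2: insert koi -> sets bits 6 13 -> bits=1010001000000100
Op 3: insert yak -> sets bits 1 8 -> bits=1110001010000100
Op 4: query jay -> checks bit3=0, bit7=0 (has a 0) -> no
Op 5: insert gnu -> sets bits 2 14 -> bits=1110001010000110
Op 6: query rat -> checks bit4=0 (has a 0) -> no
Op 7: query emu -> checks bit4=0, bit5=0 (has a 0) -> no
Query results in order: no no no

Answer: no no no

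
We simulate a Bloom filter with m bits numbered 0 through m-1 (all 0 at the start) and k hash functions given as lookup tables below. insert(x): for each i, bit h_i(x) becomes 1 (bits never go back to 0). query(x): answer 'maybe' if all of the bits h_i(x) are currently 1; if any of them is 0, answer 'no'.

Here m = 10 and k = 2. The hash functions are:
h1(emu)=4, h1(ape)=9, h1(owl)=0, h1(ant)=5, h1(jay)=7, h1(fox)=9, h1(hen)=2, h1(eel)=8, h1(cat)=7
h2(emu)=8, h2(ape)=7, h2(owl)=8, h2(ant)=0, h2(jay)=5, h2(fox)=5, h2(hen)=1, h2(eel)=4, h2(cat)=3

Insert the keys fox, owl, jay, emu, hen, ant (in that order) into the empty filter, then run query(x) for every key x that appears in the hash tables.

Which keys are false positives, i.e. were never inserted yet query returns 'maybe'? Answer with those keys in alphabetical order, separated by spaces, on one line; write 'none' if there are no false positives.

Answer: ape eel

Derivation:
Start: bits=0000000000
After insert 'fox': sets bits 5 9 -> bits=0000010001
After insert 'owl': sets bits 0 8 -> bits=1000010011
After insert 'jay': sets bits 5 7 -> bits=1000010111
After insert 'emu': sets bits 4 8 -> bits=1000110111
After insert 'hen': sets bits 1 2 -> bits=1110110111
After insert 'ant': sets bits 0 5 -> bits=1110110111
Not inserted: ape cat eel — query each against bits=1110110111:
query ape: checks bit7=1, bit9=1 (all 1) -> maybe => FALSE POSITIVE
query cat: checks bit3=0, bit7=1 (has a 0) -> no => not a false positive
query eel: checks bit4=1, bit8=1 (all 1) -> maybe => FALSE POSITIVE
False positives (alphabetical): ape eel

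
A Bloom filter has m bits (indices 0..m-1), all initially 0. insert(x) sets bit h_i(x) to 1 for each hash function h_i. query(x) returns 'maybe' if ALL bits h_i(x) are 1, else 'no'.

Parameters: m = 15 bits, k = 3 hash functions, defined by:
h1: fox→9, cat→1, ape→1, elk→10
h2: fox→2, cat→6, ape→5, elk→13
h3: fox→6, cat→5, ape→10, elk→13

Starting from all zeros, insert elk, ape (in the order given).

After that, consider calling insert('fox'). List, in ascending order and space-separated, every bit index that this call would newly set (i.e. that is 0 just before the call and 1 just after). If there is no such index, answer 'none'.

Start: bits=000000000000000
After insert 'elk': sets bits 10 13 -> bits=000000000010010
After insert 'ape': sets bits 1 5 10 -> bits=010001000010010
insert 'fox' would touch bits 2 6 9; currently bit2=0, bit6=0, bit9=0
Bits that are 0 among those (would change 0->1): 2 6 9

Answer: 2 6 9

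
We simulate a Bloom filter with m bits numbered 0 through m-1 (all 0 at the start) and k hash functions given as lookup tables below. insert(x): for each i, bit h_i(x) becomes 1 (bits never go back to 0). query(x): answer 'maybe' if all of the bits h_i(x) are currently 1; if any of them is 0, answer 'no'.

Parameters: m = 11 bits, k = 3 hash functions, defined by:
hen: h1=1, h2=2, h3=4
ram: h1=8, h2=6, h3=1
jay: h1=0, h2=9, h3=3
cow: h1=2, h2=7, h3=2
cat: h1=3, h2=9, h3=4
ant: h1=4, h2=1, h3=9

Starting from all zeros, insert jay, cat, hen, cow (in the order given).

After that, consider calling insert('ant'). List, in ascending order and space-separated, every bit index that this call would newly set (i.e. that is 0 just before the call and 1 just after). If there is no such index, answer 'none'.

Answer: none

Derivation:
Start: bits=00000000000
After insert 'jay': sets bits 0 3 9 -> bits=10010000010
After insert 'cat': sets bits 3 4 9 -> bits=10011000010
After insert 'hen': sets bits 1 2 4 -> bits=11111000010
After insert 'cow': sets bits 2 7 -> bits=11111001010
insert 'ant' would touch bits 1 4 9; currently bit1=1, bit4=1, bit9=1
Bits that are 0 among those (would change 0->1): none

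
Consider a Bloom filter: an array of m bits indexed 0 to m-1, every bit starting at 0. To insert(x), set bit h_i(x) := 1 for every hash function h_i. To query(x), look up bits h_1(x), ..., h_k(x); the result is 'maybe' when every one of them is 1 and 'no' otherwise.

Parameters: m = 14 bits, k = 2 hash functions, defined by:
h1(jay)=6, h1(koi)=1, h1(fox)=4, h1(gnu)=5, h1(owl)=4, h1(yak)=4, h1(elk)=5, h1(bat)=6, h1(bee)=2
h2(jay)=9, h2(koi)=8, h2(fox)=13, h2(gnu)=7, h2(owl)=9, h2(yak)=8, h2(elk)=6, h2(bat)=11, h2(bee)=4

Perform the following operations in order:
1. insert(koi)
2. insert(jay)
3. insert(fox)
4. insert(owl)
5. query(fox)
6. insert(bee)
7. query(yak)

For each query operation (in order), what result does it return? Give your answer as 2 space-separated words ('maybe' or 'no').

Answer: maybe maybe

Derivation:
Start: bits=00000000000000
Op 1: insert koi -> sets bits 1 8 -> bits=01000000100000
Op 2: insert jay -> sets bits 6 9 -> bits=01000010110000
Op 3: insert fox -> sets bits 4 13 -> bits=01001010110001
Op 4: insert owl -> sets bits 4 9 -> bits=01001010110001
Op 5: query fox -> checks bit4=1, bit13=1 (all 1) -> maybe
Op 6: insert bee -> sets bits 2 4 -> bits=01101010110001
Op 7: query yak -> checks bit4=1, bit8=1 (all 1) -> maybe
Query results in order: maybe maybe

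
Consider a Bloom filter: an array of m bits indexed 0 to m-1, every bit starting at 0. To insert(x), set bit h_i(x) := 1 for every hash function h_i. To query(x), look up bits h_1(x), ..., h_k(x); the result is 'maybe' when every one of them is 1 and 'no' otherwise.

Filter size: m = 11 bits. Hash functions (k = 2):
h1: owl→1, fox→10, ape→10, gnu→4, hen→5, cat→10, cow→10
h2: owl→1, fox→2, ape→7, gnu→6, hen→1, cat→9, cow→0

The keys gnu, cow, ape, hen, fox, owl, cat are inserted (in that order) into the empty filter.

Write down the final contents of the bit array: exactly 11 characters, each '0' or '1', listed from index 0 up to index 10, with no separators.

Answer: 11101111011

Derivation:
Start: bits=00000000000
After insert 'gnu': sets bits 4 6 -> bits=00001010000
After insert 'cow': sets bits 0 10 -> bits=10001010001
After insert 'ape': sets bits 7 10 -> bits=10001011001
After insert 'hen': sets bits 1 5 -> bits=11001111001
After insert 'fox': sets bits 2 10 -> bits=11101111001
After insert 'owl': sets bits 1 -> bits=11101111001
After insert 'cat': sets bits 9 10 -> bits=11101111011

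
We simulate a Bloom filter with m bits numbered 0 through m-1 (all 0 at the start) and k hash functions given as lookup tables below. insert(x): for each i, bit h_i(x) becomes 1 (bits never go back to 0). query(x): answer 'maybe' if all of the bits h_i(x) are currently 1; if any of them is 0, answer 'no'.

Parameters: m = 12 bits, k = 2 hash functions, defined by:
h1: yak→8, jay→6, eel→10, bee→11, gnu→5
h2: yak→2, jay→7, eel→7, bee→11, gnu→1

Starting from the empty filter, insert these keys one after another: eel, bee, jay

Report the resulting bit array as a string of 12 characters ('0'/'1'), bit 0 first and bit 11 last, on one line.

Start: bits=000000000000
After insert 'eel': sets bits 7 10 -> bits=000000010010
After insert 'bee': sets bits 11 -> bits=000000010011
After insert 'jay': sets bits 6 7 -> bits=000000110011

Answer: 000000110011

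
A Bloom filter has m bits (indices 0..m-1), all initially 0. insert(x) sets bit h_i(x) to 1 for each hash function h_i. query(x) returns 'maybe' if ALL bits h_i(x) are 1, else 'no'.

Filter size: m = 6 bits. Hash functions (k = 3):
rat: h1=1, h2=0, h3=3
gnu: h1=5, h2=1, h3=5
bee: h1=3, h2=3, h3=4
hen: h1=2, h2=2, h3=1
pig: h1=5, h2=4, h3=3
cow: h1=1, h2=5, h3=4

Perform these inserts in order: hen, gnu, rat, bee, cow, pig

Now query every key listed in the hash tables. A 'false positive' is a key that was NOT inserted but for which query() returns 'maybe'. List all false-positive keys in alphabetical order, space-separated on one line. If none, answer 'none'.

Answer: none

Derivation:
Start: bits=000000
After insert 'hen': sets bits 1 2 -> bits=011000
After insert 'gnu': sets bits 1 5 -> bits=011001
After insert 'rat': sets bits 0 1 3 -> bits=111101
After insert 'bee': sets bits 3 4 -> bits=111111
After insert 'cow': sets bits 1 4 5 -> bits=111111
After insert 'pig': sets bits 3 4 5 -> bits=111111
Not inserted: (none) — query each against bits=111111:
False positives (alphabetical): none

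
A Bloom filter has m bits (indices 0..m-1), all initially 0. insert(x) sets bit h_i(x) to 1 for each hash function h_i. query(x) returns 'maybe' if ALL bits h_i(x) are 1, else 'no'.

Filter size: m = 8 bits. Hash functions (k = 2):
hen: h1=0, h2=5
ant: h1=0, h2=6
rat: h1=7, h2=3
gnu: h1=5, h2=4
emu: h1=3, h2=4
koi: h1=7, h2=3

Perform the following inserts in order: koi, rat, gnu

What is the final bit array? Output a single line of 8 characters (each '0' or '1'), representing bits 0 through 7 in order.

Start: bits=00000000
After insert 'koi': sets bits 3 7 -> bits=00010001
After insert 'rat': sets bits 3 7 -> bits=00010001
After insert 'gnu': sets bits 4 5 -> bits=00011101

Answer: 00011101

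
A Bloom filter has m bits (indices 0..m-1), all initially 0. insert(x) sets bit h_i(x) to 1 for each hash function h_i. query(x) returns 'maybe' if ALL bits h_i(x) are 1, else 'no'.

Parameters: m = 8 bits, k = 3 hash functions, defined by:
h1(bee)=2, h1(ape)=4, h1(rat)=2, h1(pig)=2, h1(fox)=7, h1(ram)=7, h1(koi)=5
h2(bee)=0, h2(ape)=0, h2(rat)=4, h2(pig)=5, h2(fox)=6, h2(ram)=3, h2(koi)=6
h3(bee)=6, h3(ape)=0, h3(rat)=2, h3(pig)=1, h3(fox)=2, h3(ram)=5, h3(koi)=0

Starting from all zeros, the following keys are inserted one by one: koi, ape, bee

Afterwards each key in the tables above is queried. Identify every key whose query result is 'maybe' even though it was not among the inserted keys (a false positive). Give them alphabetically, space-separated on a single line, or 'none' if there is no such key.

Answer: rat

Derivation:
Start: bits=00000000
After insert 'koi': sets bits 0 5 6 -> bits=10000110
After insert 'ape': sets bits 0 4 -> bits=10001110
After insert 'bee': sets bits 0 2 6 -> bits=10101110
Not inserted: fox pig ram rat — query each against bits=10101110:
query fox: checks bit2=1, bit6=1, bit7=0 (has a 0) -> no => not a false positive
query pig: checks bit1=0, bit2=1, bit5=1 (has a 0) -> no => not a false positive
query ram: checks bit3=0, bit5=1, bit7=0 (has a 0) -> no => not a false positive
query rat: checks bit2=1, bit4=1 (all 1) -> maybe => FALSE POSITIVE
False positives (alphabetical): rat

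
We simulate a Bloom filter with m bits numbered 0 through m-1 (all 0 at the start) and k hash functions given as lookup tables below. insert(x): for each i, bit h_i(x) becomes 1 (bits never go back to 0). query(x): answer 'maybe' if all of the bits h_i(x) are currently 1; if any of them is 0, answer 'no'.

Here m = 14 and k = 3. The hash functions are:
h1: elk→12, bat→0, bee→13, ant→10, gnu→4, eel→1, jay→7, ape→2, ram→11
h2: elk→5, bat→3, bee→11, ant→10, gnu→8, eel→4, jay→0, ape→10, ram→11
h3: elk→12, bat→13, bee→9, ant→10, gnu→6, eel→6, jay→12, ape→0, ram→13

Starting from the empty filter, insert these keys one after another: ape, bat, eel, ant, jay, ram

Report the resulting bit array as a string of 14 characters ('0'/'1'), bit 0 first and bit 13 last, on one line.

Answer: 11111011001111

Derivation:
Start: bits=00000000000000
After insert 'ape': sets bits 0 2 10 -> bits=10100000001000
After insert 'bat': sets bits 0 3 13 -> bits=10110000001001
After insert 'eel': sets bits 1 4 6 -> bits=11111010001001
After insert 'ant': sets bits 10 -> bits=11111010001001
After insert 'jay': sets bits 0 7 12 -> bits=11111011001011
After insert 'ram': sets bits 11 13 -> bits=11111011001111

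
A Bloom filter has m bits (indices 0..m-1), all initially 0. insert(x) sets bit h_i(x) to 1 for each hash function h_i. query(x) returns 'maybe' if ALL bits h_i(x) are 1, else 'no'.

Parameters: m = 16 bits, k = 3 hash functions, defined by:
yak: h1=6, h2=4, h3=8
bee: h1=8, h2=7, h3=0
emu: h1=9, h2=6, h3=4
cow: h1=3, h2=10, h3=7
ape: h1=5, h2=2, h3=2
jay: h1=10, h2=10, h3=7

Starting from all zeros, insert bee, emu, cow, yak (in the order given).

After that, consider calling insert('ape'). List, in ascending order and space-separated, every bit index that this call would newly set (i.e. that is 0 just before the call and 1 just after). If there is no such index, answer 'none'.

Answer: 2 5

Derivation:
Start: bits=0000000000000000
After insert 'bee': sets bits 0 7 8 -> bits=1000000110000000
After insert 'emu': sets bits 4 6 9 -> bits=1000101111000000
After insert 'cow': sets bits 3 7 10 -> bits=1001101111100000
After insert 'yak': sets bits 4 6 8 -> bits=1001101111100000
insert 'ape' would touch bits 2 5; currently bit2=0, bit5=0
Bits that are 0 among those (would change 0->1): 2 5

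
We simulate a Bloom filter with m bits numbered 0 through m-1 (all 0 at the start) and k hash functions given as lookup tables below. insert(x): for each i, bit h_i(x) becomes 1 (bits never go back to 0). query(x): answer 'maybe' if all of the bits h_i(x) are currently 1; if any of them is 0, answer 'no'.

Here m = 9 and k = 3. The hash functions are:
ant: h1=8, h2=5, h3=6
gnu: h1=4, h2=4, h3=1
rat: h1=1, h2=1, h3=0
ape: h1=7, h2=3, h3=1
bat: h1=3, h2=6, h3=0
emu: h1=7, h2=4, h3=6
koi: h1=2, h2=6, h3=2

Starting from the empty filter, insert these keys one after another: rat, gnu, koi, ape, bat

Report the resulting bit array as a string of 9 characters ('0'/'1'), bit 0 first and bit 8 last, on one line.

Start: bits=000000000
After insert 'rat': sets bits 0 1 -> bits=110000000
After insert 'gnu': sets bits 1 4 -> bits=110010000
After insert 'koi': sets bits 2 6 -> bits=111010100
After insert 'ape': sets bits 1 3 7 -> bits=111110110
After insert 'bat': sets bits 0 3 6 -> bits=111110110

Answer: 111110110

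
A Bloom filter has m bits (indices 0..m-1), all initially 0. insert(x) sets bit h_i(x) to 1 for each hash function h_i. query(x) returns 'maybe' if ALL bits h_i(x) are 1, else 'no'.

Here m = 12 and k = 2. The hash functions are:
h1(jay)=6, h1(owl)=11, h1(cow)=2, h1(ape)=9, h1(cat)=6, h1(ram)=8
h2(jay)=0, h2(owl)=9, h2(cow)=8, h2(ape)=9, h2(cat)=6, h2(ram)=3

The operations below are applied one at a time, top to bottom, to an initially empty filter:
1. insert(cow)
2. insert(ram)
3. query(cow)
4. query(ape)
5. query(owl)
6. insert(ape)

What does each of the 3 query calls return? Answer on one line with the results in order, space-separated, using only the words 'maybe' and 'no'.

Start: bits=000000000000
Op 1: insert cow -> sets bits 2 8 -> bits=001000001000
Op 2: insert ram -> sets bits 3 8 -> bits=001100001000
Op 3: query cow -> checks bit2=1, bit8=1 (all 1) -> maybe
Op 4: query ape -> checks bit9=0 (has a 0) -> no
Op 5: query owl -> checks bit9=0, bit11=0 (has a 0) -> no
Op 6: insert ape -> sets bits 9 -> bits=001100001100
Query results in order: maybe no no

Answer: maybe no no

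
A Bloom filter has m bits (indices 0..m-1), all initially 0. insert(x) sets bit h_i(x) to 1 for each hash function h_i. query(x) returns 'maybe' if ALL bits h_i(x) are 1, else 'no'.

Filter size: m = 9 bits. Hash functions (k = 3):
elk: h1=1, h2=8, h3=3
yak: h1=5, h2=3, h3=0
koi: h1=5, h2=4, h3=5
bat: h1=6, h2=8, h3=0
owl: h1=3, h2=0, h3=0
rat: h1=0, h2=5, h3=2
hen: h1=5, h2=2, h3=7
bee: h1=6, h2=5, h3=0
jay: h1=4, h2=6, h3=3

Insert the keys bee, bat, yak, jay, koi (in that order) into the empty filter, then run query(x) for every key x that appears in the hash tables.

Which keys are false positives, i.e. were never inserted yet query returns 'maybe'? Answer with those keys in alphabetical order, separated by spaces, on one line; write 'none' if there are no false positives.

Answer: owl

Derivation:
Start: bits=000000000
After insert 'bee': sets bits 0 5 6 -> bits=100001100
After insert 'bat': sets bits 0 6 8 -> bits=100001101
After insert 'yak': sets bits 0 3 5 -> bits=100101101
After insert 'jay': sets bits 3 4 6 -> bits=100111101
After insert 'koi': sets bits 4 5 -> bits=100111101
Not inserted: elk hen owl rat — query each against bits=100111101:
query elk: checks bit1=0, bit3=1, bit8=1 (has a 0) -> no => not a false positive
query hen: checks bit2=0, bit5=1, bit7=0 (has a 0) -> no => not a false positive
query owl: checks bit0=1, bit3=1 (all 1) -> maybe => FALSE POSITIVE
query rat: checks bit0=1, bit2=0, bit5=1 (has a 0) -> no => not a false positive
False positives (alphabetical): owl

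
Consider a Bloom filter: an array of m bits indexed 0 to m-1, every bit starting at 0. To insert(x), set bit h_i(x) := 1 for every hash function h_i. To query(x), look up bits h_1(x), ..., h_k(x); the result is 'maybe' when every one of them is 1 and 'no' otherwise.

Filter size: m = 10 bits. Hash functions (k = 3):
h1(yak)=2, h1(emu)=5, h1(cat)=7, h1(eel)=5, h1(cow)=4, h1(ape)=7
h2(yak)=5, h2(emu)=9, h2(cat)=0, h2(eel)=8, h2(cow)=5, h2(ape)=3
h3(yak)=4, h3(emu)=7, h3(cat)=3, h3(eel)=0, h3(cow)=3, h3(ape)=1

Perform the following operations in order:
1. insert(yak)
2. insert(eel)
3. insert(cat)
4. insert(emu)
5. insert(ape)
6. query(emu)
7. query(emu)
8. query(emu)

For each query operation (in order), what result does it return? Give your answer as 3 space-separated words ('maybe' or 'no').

Start: bits=0000000000
Op 1: insert yak -> sets bits 2 4 5 -> bits=0010110000
Op 2: insert eel -> sets bits 0 5 8 -> bits=1010110010
Op 3: insert cat -> sets bits 0 3 7 -> bits=1011110110
Op 4: insert emu -> sets bits 5 7 9 -> bits=1011110111
Op 5: insert ape -> sets bits 1 3 7 -> bits=1111110111
Op 6: query emu -> checks bit5=1, bit7=1, bit9=1 (all 1) -> maybe
Op 7: query emu -> checks bit5=1, bit7=1, bit9=1 (all 1) -> maybe
Op 8: query emu -> checks bit5=1, bit7=1, bit9=1 (all 1) -> maybe
Query results in order: maybe maybe maybe

Answer: maybe maybe maybe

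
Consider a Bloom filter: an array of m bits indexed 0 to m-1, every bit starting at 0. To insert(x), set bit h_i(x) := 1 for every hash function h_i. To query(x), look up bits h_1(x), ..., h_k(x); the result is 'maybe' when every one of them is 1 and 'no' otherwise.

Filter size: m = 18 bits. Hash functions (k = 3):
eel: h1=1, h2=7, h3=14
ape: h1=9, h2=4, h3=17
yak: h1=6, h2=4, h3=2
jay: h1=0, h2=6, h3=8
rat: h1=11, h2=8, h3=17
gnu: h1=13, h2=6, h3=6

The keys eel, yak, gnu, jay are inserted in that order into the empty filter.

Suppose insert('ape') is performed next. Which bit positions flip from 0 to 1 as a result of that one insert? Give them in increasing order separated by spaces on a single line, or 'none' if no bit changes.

Start: bits=000000000000000000
After insert 'eel': sets bits 1 7 14 -> bits=010000010000001000
After insert 'yak': sets bits 2 4 6 -> bits=011010110000001000
After insert 'gnu': sets bits 6 13 -> bits=011010110000011000
After insert 'jay': sets bits 0 6 8 -> bits=111010111000011000
insert 'ape' would touch bits 4 9 17; currently bit4=1, bit9=0, bit17=0
Bits that are 0 among those (would change 0->1): 9 17

Answer: 9 17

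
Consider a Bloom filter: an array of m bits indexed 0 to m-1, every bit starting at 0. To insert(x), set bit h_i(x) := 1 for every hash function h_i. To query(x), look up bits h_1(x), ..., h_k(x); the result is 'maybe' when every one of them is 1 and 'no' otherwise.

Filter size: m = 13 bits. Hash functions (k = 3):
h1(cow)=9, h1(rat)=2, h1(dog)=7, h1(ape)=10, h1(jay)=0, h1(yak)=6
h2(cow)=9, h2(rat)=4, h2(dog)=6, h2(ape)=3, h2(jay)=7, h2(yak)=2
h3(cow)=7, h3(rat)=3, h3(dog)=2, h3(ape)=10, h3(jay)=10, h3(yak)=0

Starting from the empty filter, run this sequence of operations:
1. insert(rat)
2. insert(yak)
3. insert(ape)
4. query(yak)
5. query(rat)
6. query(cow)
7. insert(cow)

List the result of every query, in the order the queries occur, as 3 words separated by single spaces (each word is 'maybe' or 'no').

Answer: maybe maybe no

Derivation:
Start: bits=0000000000000
Op 1: insert rat -> sets bits 2 3 4 -> bits=0011100000000
Op 2: insert yak -> sets bits 0 2 6 -> bits=1011101000000
Op 3: insert ape -> sets bits 3 10 -> bits=1011101000100
Op 4: query yak -> checks bit0=1, bit2=1, bit6=1 (all 1) -> maybe
Op 5: query rat -> checks bit2=1, bit3=1, bit4=1 (all 1) -> maybe
Op 6: query cow -> checks bit7=0, bit9=0 (has a 0) -> no
Op 7: insert cow -> sets bits 7 9 -> bits=1011101101100
Query results in order: maybe maybe no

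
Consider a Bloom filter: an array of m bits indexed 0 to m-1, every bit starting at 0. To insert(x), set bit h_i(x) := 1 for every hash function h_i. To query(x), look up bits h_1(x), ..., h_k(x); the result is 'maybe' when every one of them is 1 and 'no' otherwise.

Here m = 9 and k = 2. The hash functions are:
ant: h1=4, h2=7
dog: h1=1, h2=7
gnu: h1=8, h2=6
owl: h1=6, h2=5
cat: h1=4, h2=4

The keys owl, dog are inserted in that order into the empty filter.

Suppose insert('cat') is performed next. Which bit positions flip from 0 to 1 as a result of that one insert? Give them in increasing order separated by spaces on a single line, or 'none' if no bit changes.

Start: bits=000000000
After insert 'owl': sets bits 5 6 -> bits=000001100
After insert 'dog': sets bits 1 7 -> bits=010001110
insert 'cat' would touch bits 4; currently bit4=0
Bits that are 0 among those (would change 0->1): 4

Answer: 4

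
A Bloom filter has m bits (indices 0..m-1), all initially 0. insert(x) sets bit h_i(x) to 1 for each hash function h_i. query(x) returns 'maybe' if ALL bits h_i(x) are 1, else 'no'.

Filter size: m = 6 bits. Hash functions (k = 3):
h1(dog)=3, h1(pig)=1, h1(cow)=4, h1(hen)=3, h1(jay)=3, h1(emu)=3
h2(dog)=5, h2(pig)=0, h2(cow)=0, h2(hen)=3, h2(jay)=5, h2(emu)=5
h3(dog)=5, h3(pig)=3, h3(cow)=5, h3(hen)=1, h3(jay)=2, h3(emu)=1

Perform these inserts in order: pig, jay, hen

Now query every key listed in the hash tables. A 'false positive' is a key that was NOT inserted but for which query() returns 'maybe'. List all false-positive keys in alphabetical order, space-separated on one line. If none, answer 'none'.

Start: bits=000000
After insert 'pig': sets bits 0 1 3 -> bits=110100
After insert 'jay': sets bits 2 3 5 -> bits=111101
After insert 'hen': sets bits 1 3 -> bits=111101
Not inserted: cow dog emu — query each against bits=111101:
query cow: checks bit0=1, bit4=0, bit5=1 (has a 0) -> no => not a false positive
query dog: checks bit3=1, bit5=1 (all 1) -> maybe => FALSE POSITIVE
query emu: checks bit1=1, bit3=1, bit5=1 (all 1) -> maybe => FALSE POSITIVE
False positives (alphabetical): dog emu

Answer: dog emu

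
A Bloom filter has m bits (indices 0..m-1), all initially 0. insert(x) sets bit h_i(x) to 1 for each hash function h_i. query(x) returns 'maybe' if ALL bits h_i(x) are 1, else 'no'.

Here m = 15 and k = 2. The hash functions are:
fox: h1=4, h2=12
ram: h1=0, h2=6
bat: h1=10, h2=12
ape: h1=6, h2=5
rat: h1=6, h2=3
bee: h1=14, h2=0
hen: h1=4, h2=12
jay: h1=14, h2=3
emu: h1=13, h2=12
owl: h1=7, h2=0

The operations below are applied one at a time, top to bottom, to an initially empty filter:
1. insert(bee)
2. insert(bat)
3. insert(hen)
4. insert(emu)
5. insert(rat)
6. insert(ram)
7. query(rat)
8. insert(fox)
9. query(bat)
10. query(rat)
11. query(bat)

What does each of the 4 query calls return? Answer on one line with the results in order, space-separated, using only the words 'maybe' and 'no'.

Answer: maybe maybe maybe maybe

Derivation:
Start: bits=000000000000000
Op 1: insert bee -> sets bits 0 14 -> bits=100000000000001
Op 2: insert bat -> sets bits 10 12 -> bits=100000000010101
Op 3: insert hen -> sets bits 4 12 -> bits=100010000010101
Op 4: insert emu -> sets bits 12 13 -> bits=100010000010111
Op 5: insert rat -> sets bits 3 6 -> bits=100110100010111
Op 6: insert ram -> sets bits 0 6 -> bits=100110100010111
Op 7: query rat -> checks bit3=1, bit6=1 (all 1) -> maybe
Op 8: insert fox -> sets bits 4 12 -> bits=100110100010111
Op 9: query bat -> checks bit10=1, bit12=1 (all 1) -> maybe
Op 10: query rat -> checks bit3=1, bit6=1 (all 1) -> maybe
Op 11: query bat -> checks bit10=1, bit12=1 (all 1) -> maybe
Query results in order: maybe maybe maybe maybe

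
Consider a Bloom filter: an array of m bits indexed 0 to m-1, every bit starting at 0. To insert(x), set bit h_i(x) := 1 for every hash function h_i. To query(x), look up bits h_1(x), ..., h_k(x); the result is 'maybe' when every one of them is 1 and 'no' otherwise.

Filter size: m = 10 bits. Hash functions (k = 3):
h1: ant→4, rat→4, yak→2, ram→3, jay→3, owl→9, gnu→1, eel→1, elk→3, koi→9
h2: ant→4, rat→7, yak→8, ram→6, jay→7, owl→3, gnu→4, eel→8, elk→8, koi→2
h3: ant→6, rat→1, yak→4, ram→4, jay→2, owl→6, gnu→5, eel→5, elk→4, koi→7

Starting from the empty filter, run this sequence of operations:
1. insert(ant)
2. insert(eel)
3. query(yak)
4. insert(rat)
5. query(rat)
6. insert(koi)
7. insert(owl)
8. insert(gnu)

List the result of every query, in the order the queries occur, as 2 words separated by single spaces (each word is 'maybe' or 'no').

Answer: no maybe

Derivation:
Start: bits=0000000000
Op 1: insert ant -> sets bits 4 6 -> bits=0000101000
Op 2: insert eel -> sets bits 1 5 8 -> bits=0100111010
Op 3: query yak -> checks bit2=0, bit4=1, bit8=1 (has a 0) -> no
Op 4: insert rat -> sets bits 1 4 7 -> bits=0100111110
Op 5: query rat -> checks bit1=1, bit4=1, bit7=1 (all 1) -> maybe
Op 6: insert koi -> sets bits 2 7 9 -> bits=0110111111
Op 7: insert owl -> sets bits 3 6 9 -> bits=0111111111
Op 8: insert gnu -> sets bits 1 4 5 -> bits=0111111111
Query results in order: no maybe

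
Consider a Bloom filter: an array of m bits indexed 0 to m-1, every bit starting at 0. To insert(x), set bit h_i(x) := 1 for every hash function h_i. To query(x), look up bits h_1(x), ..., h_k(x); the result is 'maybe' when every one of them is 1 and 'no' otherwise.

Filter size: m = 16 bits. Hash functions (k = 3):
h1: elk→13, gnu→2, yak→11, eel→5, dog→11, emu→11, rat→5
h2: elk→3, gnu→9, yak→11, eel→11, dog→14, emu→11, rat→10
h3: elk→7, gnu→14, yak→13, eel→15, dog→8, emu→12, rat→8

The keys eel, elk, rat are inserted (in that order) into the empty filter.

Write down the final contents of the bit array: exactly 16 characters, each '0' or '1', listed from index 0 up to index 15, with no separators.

Answer: 0001010110110101

Derivation:
Start: bits=0000000000000000
After insert 'eel': sets bits 5 11 15 -> bits=0000010000010001
After insert 'elk': sets bits 3 7 13 -> bits=0001010100010101
After insert 'rat': sets bits 5 8 10 -> bits=0001010110110101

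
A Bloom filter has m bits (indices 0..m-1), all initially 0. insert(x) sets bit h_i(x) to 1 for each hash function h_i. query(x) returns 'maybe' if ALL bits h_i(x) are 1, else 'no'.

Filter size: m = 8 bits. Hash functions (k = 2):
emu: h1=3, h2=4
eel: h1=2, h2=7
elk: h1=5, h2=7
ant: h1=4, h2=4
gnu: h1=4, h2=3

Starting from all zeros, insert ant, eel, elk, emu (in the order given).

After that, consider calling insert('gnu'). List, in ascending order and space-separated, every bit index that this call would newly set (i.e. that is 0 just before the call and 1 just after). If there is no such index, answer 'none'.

Answer: none

Derivation:
Start: bits=00000000
After insert 'ant': sets bits 4 -> bits=00001000
After insert 'eel': sets bits 2 7 -> bits=00101001
After insert 'elk': sets bits 5 7 -> bits=00101101
After insert 'emu': sets bits 3 4 -> bits=00111101
insert 'gnu' would touch bits 3 4; currently bit3=1, bit4=1
Bits that are 0 among those (would change 0->1): none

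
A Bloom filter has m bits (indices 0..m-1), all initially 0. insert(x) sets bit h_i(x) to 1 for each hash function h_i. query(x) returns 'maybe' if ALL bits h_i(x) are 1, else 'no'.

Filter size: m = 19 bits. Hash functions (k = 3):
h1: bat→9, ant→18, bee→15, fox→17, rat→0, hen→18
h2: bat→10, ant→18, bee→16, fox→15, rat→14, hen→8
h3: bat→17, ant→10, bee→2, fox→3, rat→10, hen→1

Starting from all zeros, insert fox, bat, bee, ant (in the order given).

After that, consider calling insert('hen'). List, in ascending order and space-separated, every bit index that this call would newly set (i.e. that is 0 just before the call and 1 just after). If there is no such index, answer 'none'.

Start: bits=0000000000000000000
After insert 'fox': sets bits 3 15 17 -> bits=0001000000000001010
After insert 'bat': sets bits 9 10 17 -> bits=0001000001100001010
After insert 'bee': sets bits 2 15 16 -> bits=0011000001100001110
After insert 'ant': sets bits 10 18 -> bits=0011000001100001111
insert 'hen' would touch bits 1 8 18; currently bit1=0, bit8=0, bit18=1
Bits that are 0 among those (would change 0->1): 1 8

Answer: 1 8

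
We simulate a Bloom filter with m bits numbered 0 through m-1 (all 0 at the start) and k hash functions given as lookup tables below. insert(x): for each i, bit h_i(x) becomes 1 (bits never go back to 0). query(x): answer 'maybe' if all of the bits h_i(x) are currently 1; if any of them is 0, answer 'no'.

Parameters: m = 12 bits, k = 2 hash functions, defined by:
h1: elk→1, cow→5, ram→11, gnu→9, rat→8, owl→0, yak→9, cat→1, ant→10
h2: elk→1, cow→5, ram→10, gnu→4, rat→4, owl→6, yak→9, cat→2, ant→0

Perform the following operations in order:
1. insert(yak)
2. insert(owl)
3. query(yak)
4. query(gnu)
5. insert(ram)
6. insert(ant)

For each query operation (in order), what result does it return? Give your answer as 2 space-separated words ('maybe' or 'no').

Start: bits=000000000000
Op 1: insert yak -> sets bits 9 -> bits=000000000100
Op 2: insert owl -> sets bits 0 6 -> bits=100000100100
Op 3: query yak -> checks bit9=1 (all 1) -> maybe
Op 4: query gnu -> checks bit4=0, bit9=1 (has a 0) -> no
Op 5: insert ram -> sets bits 10 11 -> bits=100000100111
Op 6: insert ant -> sets bits 0 10 -> bits=100000100111
Query results in order: maybe no

Answer: maybe no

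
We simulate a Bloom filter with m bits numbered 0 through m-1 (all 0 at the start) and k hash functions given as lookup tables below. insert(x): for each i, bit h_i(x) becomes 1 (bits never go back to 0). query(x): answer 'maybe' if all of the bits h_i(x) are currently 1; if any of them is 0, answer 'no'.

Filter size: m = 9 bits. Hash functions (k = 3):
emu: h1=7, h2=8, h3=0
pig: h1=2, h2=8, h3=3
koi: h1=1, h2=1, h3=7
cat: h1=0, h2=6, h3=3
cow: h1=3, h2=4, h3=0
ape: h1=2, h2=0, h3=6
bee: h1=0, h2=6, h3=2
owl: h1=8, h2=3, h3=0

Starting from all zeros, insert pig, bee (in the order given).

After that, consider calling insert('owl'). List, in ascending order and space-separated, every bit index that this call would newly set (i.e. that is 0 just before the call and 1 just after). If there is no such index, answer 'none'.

Start: bits=000000000
After insert 'pig': sets bits 2 3 8 -> bits=001100001
After insert 'bee': sets bits 0 2 6 -> bits=101100101
insert 'owl' would touch bits 0 3 8; currently bit0=1, bit3=1, bit8=1
Bits that are 0 among those (would change 0->1): none

Answer: none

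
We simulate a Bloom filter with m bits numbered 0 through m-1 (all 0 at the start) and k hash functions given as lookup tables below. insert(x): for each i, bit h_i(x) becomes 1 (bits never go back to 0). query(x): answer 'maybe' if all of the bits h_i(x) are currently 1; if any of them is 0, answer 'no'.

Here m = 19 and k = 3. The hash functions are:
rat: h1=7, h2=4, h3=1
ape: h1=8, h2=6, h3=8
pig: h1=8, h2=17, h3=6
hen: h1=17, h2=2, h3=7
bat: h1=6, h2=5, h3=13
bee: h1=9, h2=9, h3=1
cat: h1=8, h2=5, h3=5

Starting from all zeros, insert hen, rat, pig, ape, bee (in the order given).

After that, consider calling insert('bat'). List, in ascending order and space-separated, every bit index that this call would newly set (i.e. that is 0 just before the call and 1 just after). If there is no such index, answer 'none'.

Start: bits=0000000000000000000
After insert 'hen': sets bits 2 7 17 -> bits=0010000100000000010
After insert 'rat': sets bits 1 4 7 -> bits=0110100100000000010
After insert 'pig': sets bits 6 8 17 -> bits=0110101110000000010
After insert 'ape': sets bits 6 8 -> bits=0110101110000000010
After insert 'bee': sets bits 1 9 -> bits=0110101111000000010
insert 'bat' would touch bits 5 6 13; currently bit5=0, bit6=1, bit13=0
Bits that are 0 among those (would change 0->1): 5 13

Answer: 5 13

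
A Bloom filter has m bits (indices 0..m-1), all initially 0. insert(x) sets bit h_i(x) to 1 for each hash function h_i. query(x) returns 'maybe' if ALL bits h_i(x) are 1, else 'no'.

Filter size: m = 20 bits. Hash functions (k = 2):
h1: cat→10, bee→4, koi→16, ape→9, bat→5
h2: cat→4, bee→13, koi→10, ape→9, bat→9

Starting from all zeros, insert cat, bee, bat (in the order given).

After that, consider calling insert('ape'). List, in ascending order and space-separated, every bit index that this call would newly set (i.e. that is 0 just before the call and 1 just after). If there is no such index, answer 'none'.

Answer: none

Derivation:
Start: bits=00000000000000000000
After insert 'cat': sets bits 4 10 -> bits=00001000001000000000
After insert 'bee': sets bits 4 13 -> bits=00001000001001000000
After insert 'bat': sets bits 5 9 -> bits=00001100011001000000
insert 'ape' would touch bits 9; currently bit9=1
Bits that are 0 among those (would change 0->1): none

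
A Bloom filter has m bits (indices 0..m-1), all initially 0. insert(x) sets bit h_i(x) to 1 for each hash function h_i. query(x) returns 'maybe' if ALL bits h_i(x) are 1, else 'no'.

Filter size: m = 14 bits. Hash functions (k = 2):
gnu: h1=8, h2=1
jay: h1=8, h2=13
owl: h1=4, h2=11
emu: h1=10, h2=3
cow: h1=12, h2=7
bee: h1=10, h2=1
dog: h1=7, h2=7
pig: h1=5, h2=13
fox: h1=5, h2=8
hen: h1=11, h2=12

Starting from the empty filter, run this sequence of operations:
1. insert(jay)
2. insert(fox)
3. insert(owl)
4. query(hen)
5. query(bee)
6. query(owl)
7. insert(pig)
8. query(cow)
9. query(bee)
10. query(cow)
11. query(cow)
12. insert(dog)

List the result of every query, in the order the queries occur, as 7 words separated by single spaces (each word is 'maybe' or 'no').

Start: bits=00000000000000
Op 1: insert jay -> sets bits 8 13 -> bits=00000000100001
Op 2: insert fox -> sets bits 5 8 -> bits=00000100100001
Op 3: insert owl -> sets bits 4 11 -> bits=00001100100101
Op 4: query hen -> checks bit11=1, bit12=0 (has a 0) -> no
Op 5: query bee -> checks bit1=0, bit10=0 (has a 0) -> no
Op 6: query owl -> checks bit4=1, bit11=1 (all 1) -> maybe
Op 7: insert pig -> sets bits 5 13 -> bits=00001100100101
Op 8: query cow -> checks bit7=0, bit12=0 (has a 0) -> no
Op 9: query bee -> checks bit1=0, bit10=0 (has a 0) -> no
Op 10: query cow -> checks bit7=0, bit12=0 (has a 0) -> no
Op 11: query cow -> checks bit7=0, bit12=0 (has a 0) -> no
Op 12: insert dog -> sets bits 7 -> bits=00001101100101
Query results in order: no no maybe no no no no

Answer: no no maybe no no no no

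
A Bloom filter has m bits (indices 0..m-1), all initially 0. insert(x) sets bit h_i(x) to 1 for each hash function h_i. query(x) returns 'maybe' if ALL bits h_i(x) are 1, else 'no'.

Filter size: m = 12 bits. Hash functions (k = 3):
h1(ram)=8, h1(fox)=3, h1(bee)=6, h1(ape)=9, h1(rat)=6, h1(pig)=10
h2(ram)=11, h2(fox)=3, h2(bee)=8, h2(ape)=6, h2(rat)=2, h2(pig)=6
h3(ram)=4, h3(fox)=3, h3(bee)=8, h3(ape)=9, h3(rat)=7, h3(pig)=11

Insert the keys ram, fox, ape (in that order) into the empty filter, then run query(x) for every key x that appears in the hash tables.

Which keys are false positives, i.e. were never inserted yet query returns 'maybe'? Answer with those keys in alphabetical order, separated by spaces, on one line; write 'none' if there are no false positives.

Answer: bee

Derivation:
Start: bits=000000000000
After insert 'ram': sets bits 4 8 11 -> bits=000010001001
After insert 'fox': sets bits 3 -> bits=000110001001
After insert 'ape': sets bits 6 9 -> bits=000110101101
Not inserted: bee pig rat — query each against bits=000110101101:
query bee: checks bit6=1, bit8=1 (all 1) -> maybe => FALSE POSITIVE
query pig: checks bit6=1, bit10=0, bit11=1 (has a 0) -> no => not a false positive
query rat: checks bit2=0, bit6=1, bit7=0 (has a 0) -> no => not a false positive
False positives (alphabetical): bee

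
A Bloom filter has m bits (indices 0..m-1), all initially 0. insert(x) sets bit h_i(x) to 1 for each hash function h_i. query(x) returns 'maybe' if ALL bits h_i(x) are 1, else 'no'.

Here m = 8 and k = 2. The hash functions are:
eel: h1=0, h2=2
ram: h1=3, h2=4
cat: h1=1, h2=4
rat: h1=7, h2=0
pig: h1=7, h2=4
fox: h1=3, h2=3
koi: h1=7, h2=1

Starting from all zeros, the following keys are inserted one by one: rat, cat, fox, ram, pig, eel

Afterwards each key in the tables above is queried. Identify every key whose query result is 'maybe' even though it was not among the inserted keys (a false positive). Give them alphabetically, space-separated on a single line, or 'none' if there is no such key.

Answer: koi

Derivation:
Start: bits=00000000
After insert 'rat': sets bits 0 7 -> bits=10000001
After insert 'cat': sets bits 1 4 -> bits=11001001
After insert 'fox': sets bits 3 -> bits=11011001
After insert 'ram': sets bits 3 4 -> bits=11011001
After insert 'pig': sets bits 4 7 -> bits=11011001
After insert 'eel': sets bits 0 2 -> bits=11111001
Not inserted: koi — query each against bits=11111001:
query koi: checks bit1=1, bit7=1 (all 1) -> maybe => FALSE POSITIVE
False positives (alphabetical): koi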